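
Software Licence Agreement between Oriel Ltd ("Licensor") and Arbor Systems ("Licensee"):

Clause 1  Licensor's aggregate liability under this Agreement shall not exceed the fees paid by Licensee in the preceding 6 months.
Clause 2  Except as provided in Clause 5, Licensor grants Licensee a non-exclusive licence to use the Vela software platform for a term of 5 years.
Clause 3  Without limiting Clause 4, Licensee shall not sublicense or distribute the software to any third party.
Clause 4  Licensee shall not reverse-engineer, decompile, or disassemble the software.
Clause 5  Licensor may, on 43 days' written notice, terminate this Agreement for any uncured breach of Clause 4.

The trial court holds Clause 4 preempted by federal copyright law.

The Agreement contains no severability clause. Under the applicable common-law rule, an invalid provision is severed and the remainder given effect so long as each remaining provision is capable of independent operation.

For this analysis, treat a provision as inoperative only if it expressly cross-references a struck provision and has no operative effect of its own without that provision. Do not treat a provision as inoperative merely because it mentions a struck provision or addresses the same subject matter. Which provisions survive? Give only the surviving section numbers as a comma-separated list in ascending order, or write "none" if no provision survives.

1, 2, 3

Clause 4 is struck. The only function of Clause 5 is the termination right for breach of Clause 4, so it cannot stand once Clause 4 is removed. Clause 2 mentions Clause 5 but its own obligation stands independently of Clause 5, so Clause 2 is not affected. Clause 3 mentions Clause 4 but its own obligation stands independently of Clause 4, so Clause 3 is not affected. Under the stated default rule, only provisions that cannot operate independently fall away; the rest are enforced. Clause 1, Clause 2, and Clause 3 remain in effect.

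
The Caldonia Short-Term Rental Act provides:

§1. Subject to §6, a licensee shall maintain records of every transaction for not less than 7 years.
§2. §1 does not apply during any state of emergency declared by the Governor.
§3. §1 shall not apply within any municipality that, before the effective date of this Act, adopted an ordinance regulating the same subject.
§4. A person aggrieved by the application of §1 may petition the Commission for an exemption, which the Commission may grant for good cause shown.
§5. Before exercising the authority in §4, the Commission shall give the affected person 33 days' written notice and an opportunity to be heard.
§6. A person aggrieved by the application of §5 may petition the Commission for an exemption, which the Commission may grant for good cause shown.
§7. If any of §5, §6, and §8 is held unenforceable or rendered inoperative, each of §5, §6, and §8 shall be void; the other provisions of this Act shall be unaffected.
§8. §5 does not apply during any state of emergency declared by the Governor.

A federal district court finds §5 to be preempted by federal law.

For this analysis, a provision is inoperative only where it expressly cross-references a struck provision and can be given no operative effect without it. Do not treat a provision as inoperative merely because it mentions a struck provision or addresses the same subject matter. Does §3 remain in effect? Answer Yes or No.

Yes

§5 is struck. §6 operates only by reference to §5, so it falls with §5. The only function of §8 is the emergency suspension of §5, so it cannot stand once §5 is removed. §1 mentions §6 but its own obligation stands independently of §6, so §1 is not affected. §7 declares §5, §6, and §8 mutually dependent; since one of them has fallen, all of them are of no effect. The remainder continues in force under §7. The provisions still in force are §1, §2, §3, §4, and §7. §3 is among the surviving provisions, so the answer is yes.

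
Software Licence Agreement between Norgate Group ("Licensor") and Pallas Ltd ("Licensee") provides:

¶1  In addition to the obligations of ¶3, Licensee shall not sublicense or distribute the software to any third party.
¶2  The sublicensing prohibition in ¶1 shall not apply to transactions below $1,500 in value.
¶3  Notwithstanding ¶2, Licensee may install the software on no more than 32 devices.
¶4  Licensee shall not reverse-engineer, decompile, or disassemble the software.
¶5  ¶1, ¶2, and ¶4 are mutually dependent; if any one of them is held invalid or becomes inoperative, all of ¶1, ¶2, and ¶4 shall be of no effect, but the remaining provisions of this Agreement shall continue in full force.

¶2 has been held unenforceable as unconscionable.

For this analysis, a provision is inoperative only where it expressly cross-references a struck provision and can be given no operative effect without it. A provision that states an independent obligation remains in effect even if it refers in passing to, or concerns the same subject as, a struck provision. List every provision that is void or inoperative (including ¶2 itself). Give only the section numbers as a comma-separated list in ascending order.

1, 2, 4

¶2 is struck. Although ¶3 refers to ¶2, its operative terms do not depend on ¶2, so it remains in effect. No other provision's operative terms depend on ¶2. ¶5 declares ¶1, ¶2, and ¶4 mutually dependent; since one of them has fallen, all of them are of no effect. That brings down ¶1 and ¶4 as well. The remainder continues in force under ¶5. The provisions still in force are ¶3 and ¶5.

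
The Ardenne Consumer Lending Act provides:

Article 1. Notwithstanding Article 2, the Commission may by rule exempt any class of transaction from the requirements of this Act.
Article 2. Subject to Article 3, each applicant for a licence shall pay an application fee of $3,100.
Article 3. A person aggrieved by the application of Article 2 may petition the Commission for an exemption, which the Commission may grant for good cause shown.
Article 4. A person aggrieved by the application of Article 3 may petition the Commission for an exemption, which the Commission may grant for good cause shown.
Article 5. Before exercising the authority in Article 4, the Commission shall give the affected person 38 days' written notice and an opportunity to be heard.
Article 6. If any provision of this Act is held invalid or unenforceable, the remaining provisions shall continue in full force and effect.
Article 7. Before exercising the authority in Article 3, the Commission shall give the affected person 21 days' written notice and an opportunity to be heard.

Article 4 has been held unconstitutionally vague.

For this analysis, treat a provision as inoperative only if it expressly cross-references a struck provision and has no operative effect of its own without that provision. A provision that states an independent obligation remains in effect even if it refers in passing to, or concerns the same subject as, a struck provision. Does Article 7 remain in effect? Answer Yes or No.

Article 4 is struck. Article 5 merely fixes the notice-and-hearing requirement for Article 4; with Article 4 gone it has nothing to operate on and falls away. Article 6 is a severability clause and preserves every provision that can still be given independent effect. The provisions still in force are Article 1, Article 2, Article 3, Article 6, and Article 7. Article 7 is among the surviving provisions, so the answer is yes.

Yes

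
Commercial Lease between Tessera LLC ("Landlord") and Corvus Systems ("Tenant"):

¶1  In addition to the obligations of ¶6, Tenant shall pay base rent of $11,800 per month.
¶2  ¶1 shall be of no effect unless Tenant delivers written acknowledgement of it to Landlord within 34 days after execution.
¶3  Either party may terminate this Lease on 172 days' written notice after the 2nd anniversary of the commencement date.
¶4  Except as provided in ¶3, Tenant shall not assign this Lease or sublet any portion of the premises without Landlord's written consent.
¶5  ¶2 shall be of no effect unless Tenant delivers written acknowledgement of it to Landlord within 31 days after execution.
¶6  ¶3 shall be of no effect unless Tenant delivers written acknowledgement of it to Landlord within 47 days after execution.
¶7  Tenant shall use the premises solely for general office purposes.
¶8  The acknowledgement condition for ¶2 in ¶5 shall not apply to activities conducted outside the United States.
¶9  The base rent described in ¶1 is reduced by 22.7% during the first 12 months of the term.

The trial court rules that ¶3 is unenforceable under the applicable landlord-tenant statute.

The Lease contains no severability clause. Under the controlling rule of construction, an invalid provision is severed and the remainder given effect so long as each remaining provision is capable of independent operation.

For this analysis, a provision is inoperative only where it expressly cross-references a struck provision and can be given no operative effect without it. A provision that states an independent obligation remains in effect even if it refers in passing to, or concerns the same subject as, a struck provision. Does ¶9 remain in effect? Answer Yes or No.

¶3 is struck. The only function of ¶6 is the acknowledgement condition for ¶3, so it cannot stand once ¶3 is removed. Although ¶1 refers to ¶6, its operative terms do not depend on ¶6, so it remains in effect. ¶4 mentions ¶3 but its own obligation stands independently of ¶3, so ¶4 is not affected. Under the stated default rule, only provisions that cannot operate independently fall away; the rest are enforced. The provisions still in force are ¶1, ¶2, ¶4, ¶5, ¶7, ¶8, and ¶9. ¶9 is among the surviving provisions, so the answer is yes.

Yes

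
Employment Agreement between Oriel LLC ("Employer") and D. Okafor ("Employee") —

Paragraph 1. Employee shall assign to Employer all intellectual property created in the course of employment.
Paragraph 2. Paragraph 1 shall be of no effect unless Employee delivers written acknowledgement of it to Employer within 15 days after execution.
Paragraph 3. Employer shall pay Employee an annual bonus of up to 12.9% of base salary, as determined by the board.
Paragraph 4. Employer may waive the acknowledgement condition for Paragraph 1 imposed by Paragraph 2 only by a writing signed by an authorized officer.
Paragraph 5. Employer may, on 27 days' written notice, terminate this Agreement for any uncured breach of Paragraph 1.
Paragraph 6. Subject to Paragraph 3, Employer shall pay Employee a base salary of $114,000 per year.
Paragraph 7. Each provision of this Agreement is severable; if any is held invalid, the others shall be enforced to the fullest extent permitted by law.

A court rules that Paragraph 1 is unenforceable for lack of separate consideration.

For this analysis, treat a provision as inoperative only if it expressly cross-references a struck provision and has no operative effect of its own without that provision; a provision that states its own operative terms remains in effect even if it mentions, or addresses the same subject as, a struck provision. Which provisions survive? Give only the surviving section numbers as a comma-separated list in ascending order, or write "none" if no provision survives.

3, 6, 7

Paragraph 1 is struck. The only function of Paragraph 2 is the acknowledgement condition for Paragraph 1, so it cannot stand once Paragraph 1 is removed. Paragraph 5 merely fixes the termination right for breach of Paragraph 1; with Paragraph 1 gone it has nothing to operate on and falls away. Paragraph 4 operates only by reference to Paragraph 2, so it falls with Paragraph 2. Under the severability clause in Paragraph 7, the remaining provisions continue in force. The provisions still in force are Paragraph 3, Paragraph 6, and Paragraph 7.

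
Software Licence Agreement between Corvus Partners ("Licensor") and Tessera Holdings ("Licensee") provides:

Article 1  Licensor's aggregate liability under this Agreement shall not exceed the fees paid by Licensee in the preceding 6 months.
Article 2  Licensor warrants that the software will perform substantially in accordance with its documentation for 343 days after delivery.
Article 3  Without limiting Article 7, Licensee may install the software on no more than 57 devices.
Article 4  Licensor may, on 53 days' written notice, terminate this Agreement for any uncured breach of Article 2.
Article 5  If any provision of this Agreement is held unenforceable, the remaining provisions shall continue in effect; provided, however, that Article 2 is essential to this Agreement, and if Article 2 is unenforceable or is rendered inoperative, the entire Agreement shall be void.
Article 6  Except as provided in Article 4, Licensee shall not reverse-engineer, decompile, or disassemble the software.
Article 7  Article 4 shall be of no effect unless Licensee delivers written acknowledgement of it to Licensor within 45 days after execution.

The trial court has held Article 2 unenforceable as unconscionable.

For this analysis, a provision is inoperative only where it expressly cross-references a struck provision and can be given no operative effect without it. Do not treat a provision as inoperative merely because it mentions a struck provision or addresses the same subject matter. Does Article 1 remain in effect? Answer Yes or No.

Article 2 is struck. Article 4 has no operative effect of its own apart from Article 2 and is therefore inoperative. The only function of Article 7 is the acknowledgement condition for Article 4, so it cannot stand once Article 4 is removed. Article 5 makes Article 2 an essential term, and Article 2 is the provision held invalid; under Article 5, the entire Agreement is therefore void. No provision of the Agreement survives. Article 1 is among the inoperative provisions, so the answer is no.

No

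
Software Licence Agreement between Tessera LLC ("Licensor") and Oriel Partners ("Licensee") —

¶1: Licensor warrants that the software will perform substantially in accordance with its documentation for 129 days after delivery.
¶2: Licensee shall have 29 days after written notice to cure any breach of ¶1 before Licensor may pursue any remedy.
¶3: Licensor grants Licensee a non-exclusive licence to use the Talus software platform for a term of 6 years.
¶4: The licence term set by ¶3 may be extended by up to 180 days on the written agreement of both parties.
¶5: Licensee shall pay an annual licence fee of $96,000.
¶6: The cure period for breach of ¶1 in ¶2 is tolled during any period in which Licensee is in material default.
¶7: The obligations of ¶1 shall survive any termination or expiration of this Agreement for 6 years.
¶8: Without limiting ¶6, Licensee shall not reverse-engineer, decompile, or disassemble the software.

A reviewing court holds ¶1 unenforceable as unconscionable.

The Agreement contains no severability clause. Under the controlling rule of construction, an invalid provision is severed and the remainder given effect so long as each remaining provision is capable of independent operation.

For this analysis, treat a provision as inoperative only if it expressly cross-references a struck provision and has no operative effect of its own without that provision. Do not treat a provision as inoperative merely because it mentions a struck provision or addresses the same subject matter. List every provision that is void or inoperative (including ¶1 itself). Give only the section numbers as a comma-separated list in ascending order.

¶1 is struck. ¶2 has no operative effect of its own apart from ¶1 and is therefore inoperative. ¶7 merely fixes the survival period for ¶1; with ¶1 gone it has nothing to operate on and falls away. ¶6 does nothing except set the tolling of the cure period for breach of ¶1 by reference to ¶2; with ¶2 gone it has no independent effect and is inoperative. Although ¶8 refers to ¶6, its operative terms do not depend on ¶6, so it remains in effect. With no severability clause, the stated default rule severs what cannot stand and enforces each remaining provision that can operate on its own. That leaves ¶3, ¶4, ¶5, and ¶8 in effect.

1, 2, 6, 7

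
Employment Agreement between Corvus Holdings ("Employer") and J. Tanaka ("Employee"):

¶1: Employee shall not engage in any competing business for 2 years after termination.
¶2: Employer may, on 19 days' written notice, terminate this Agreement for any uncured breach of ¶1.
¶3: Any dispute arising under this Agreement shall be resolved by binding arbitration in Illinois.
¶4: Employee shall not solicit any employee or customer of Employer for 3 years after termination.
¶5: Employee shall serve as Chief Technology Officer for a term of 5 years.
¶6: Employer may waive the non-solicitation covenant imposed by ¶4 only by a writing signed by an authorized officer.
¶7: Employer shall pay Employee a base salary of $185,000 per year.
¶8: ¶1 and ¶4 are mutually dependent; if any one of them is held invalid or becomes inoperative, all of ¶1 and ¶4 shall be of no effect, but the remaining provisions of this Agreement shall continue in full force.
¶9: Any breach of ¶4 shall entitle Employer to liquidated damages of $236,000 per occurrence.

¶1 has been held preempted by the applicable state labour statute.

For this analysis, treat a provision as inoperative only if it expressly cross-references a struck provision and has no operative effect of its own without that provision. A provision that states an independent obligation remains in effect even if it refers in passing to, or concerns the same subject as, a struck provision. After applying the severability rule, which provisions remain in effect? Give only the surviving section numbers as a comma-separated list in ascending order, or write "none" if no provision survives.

3, 5, 7, 8

¶1 is struck. ¶2 has no operative effect of its own apart from ¶1 and is therefore inoperative. ¶8 declares ¶1 and ¶4 mutually dependent; since one of them has fallen, all of them are of no effect. That brings down ¶4 as well. ¶6 and ¶9 in turn depend solely on a provision now struck and likewise fall. The remainder continues in force under ¶8. The provisions still in force are ¶3, ¶5, ¶7, and ¶8.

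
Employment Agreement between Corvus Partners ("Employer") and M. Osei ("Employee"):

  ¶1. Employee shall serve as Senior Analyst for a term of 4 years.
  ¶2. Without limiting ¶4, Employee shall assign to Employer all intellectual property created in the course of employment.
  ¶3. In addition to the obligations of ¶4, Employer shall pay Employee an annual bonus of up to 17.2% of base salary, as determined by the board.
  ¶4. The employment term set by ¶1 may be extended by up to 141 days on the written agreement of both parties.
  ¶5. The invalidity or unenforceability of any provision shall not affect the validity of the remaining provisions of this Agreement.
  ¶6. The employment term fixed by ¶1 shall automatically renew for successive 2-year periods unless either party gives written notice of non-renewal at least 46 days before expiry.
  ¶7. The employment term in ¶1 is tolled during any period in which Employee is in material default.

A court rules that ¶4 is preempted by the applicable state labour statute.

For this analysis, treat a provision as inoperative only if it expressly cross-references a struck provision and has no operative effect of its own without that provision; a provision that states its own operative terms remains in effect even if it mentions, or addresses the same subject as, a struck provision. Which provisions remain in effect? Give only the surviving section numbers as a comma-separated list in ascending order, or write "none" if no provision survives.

1, 2, 3, 5, 6, 7

¶4 is struck. Although ¶2 refers to ¶4, its operative terms do not depend on ¶4, so it remains in effect. ¶3 mentions ¶4 but its own obligation stands independently of ¶4, so ¶3 is not affected. Nothing else in the Agreement is defined by reference to ¶4. Under the severability clause in ¶5, the remaining provisions continue in force. ¶1, ¶2, ¶3, ¶5, ¶6, and ¶7 remain in effect.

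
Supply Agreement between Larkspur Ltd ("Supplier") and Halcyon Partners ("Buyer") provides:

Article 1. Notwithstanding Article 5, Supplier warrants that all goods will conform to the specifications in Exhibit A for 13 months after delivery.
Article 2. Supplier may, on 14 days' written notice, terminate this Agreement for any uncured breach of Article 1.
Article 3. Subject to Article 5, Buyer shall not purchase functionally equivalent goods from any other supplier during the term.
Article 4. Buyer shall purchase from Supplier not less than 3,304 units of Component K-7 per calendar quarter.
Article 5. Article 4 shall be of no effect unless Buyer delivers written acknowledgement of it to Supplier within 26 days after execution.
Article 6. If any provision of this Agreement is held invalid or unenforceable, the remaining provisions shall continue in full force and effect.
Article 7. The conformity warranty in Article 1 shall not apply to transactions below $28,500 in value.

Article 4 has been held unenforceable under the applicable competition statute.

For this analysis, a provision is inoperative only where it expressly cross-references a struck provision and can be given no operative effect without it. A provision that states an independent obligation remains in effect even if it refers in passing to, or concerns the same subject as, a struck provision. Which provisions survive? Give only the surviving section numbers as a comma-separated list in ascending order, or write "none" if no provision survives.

Article 4 is struck. Article 5 merely fixes the acknowledgement condition for Article 4; with Article 4 gone it has nothing to operate on and falls away. Although Article 3 refers to Article 5, its operative terms do not depend on Article 5, so it remains in effect. Although Article 1 refers to Article 5, its operative terms do not depend on Article 5, so it remains in effect. Article 6 is a severability clause and preserves every provision that can still be given independent effect. The provisions still in force are Article 1, Article 2, Article 3, Article 6, and Article 7.

1, 2, 3, 6, 7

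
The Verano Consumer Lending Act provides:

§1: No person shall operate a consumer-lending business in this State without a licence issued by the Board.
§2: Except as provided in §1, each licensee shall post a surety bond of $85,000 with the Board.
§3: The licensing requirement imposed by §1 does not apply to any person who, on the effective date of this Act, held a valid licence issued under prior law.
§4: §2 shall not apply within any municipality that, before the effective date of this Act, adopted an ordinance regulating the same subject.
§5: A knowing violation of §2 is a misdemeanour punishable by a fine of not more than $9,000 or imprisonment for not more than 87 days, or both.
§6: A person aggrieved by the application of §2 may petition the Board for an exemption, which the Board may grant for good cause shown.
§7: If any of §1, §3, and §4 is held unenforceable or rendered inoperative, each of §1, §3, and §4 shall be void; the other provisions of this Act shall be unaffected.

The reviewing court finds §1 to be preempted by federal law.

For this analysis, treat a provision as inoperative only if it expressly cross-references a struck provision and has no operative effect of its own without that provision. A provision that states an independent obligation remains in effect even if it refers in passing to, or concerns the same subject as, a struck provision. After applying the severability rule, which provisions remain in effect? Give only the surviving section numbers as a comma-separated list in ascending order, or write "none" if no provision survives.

§1 is struck. §3 has no operative effect of its own apart from §1 and is therefore inoperative. Although §2 refers to §1, its operative terms do not depend on §1, so it remains in effect. §7 declares §1, §3, and §4 mutually dependent; since one of them has fallen, all of them are of no effect. That brings down §4 as well. The remainder continues in force under §7. §2, §5, §6, and §7 remain in effect.

2, 5, 6, 7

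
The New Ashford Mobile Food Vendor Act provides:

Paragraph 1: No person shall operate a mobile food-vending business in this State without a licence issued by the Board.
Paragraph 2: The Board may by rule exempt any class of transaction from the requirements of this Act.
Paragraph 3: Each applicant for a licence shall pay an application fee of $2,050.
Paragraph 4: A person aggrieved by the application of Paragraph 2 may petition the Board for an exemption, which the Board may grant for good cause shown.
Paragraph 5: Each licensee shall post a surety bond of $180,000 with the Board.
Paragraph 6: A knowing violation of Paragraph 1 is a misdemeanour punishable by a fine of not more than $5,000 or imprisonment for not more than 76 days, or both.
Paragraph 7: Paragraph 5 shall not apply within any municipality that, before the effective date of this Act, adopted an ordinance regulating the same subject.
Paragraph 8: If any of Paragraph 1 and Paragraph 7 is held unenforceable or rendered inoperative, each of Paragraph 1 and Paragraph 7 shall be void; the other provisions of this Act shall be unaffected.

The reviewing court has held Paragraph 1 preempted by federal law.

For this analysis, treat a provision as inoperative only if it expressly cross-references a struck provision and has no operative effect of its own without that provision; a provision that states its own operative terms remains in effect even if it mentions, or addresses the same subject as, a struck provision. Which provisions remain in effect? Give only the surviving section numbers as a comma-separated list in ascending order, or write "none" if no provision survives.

2, 3, 4, 5, 8

Paragraph 1 is struck. The only function of Paragraph 6 is the criminal penalty for violating Paragraph 1, so it cannot stand once Paragraph 1 is removed. Paragraph 8 declares Paragraph 1 and Paragraph 7 mutually dependent; since one of them has fallen, all of them are of no effect. That brings down Paragraph 7 as well. The remainder continues in force under Paragraph 8. That leaves Paragraph 2, Paragraph 3, Paragraph 4, Paragraph 5, and Paragraph 8 in effect.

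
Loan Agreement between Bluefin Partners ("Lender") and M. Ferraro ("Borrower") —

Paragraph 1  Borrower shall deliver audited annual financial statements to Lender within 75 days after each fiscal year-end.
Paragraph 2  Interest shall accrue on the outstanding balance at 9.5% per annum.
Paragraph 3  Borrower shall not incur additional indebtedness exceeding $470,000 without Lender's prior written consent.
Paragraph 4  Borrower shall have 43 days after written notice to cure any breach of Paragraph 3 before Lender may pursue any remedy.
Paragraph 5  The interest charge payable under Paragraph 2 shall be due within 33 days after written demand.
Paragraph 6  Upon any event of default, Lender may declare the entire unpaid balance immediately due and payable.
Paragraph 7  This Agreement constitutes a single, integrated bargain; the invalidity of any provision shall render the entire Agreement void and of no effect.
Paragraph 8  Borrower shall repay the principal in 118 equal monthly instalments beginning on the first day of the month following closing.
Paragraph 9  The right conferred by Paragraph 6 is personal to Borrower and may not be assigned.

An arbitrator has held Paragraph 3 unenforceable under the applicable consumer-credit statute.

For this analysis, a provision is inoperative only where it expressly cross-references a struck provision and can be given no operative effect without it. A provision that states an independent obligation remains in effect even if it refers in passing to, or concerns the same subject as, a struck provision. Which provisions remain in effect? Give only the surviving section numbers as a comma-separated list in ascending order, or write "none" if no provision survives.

none

Paragraph 3 is struck. Paragraph 4 has no operative effect of its own apart from Paragraph 3 and is therefore inoperative. Paragraph 7 provides that the Agreement is not severable, so the invalidity of any one provision voids the entire Agreement. No provision of the Agreement survives.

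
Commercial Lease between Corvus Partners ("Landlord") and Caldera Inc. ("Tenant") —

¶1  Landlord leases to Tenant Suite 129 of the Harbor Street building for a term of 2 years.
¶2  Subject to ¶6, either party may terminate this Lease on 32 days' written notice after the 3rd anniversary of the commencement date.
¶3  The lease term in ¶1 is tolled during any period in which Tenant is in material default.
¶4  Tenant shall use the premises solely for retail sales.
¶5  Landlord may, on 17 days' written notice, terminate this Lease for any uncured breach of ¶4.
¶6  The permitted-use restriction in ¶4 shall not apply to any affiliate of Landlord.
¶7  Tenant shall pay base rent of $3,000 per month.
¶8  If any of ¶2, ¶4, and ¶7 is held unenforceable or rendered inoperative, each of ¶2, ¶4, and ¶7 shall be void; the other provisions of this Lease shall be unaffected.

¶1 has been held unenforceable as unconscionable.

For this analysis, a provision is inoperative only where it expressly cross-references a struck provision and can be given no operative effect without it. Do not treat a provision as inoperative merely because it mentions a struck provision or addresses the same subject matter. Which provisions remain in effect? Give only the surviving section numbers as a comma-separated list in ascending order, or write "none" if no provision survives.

¶1 is struck. ¶3 operates only by reference to ¶1, so it falls with ¶1. ¶8 ties ¶2, ¶4, and ¶7 together, but none of those is affected here; the remaining provisions continue in force under ¶8. The provisions still in force are ¶2, ¶4, ¶5, ¶6, ¶7, and ¶8.

2, 4, 5, 6, 7, 8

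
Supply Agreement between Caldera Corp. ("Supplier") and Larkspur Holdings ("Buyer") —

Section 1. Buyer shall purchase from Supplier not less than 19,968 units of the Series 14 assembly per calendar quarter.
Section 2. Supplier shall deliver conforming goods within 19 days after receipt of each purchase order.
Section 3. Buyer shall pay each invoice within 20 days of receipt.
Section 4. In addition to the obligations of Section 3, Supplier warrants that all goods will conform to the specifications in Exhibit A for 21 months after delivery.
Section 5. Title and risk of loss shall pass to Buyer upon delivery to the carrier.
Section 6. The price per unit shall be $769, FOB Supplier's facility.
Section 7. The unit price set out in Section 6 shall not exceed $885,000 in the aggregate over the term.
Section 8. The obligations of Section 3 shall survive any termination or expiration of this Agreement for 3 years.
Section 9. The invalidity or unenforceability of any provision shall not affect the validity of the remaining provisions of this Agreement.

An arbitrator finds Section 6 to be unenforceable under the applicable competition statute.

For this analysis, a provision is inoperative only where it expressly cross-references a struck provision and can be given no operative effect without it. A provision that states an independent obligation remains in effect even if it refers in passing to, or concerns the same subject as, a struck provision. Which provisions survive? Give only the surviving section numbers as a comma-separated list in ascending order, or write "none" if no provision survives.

1, 2, 3, 4, 5, 8, 9

Section 6 is struck. Section 7 operates only by reference to Section 6, so it falls with Section 6. Section 9 is a severability clause and preserves every provision that can still be given independent effect. That leaves Section 1, Section 2, Section 3, Section 4, Section 5, Section 8, and Section 9 in effect.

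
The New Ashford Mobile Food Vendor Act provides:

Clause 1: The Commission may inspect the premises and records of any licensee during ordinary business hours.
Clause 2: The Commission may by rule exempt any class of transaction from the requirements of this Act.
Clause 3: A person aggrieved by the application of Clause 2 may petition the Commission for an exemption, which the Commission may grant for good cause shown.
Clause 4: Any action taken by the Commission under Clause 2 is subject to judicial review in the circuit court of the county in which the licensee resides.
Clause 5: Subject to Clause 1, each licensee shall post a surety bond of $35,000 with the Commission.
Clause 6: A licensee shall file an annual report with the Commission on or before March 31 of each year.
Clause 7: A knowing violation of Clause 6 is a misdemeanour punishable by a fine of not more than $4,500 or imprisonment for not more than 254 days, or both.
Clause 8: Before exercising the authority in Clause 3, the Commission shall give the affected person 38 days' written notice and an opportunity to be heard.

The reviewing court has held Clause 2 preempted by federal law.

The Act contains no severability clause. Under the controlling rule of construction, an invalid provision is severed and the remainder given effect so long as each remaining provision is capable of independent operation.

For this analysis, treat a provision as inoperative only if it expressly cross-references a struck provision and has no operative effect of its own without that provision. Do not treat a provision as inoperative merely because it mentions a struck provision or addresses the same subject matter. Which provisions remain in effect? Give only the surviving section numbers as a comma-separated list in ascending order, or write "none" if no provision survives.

1, 5, 6, 7

Clause 2 is struck. Clause 3 operates only by reference to Clause 2, so it falls with Clause 2. Clause 4 operates only by reference to Clause 2, so it falls with Clause 2. Clause 8 has no operative effect of its own apart from Clause 3 and is therefore inoperative. With no severability clause, the stated default rule severs what cannot stand and enforces each remaining provision that can operate on its own. That leaves Clause 1, Clause 5, Clause 6, and Clause 7 in effect.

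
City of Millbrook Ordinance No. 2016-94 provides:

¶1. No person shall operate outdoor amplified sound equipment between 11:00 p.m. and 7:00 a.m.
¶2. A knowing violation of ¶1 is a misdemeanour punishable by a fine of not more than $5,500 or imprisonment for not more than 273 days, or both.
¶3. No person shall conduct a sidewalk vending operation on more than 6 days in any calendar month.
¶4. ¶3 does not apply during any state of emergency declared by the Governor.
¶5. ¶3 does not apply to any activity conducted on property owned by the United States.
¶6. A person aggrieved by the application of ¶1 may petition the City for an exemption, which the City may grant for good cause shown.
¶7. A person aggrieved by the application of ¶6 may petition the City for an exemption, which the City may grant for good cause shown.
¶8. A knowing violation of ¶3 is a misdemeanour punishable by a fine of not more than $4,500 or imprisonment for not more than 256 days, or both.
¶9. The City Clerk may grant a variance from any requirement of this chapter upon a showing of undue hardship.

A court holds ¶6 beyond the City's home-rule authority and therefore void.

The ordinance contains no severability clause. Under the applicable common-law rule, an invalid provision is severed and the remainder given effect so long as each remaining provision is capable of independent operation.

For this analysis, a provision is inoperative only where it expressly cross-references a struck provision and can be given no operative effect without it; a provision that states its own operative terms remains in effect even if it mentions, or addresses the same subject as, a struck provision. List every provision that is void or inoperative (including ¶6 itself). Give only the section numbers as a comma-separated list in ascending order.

¶6 is struck. ¶7 operates only by reference to ¶6, so it falls with ¶6. Under the stated default rule, only provisions that cannot operate independently fall away; the rest are enforced. The provisions still in force are ¶1, ¶2, ¶3, ¶4, ¶5, ¶8, and ¶9.

6, 7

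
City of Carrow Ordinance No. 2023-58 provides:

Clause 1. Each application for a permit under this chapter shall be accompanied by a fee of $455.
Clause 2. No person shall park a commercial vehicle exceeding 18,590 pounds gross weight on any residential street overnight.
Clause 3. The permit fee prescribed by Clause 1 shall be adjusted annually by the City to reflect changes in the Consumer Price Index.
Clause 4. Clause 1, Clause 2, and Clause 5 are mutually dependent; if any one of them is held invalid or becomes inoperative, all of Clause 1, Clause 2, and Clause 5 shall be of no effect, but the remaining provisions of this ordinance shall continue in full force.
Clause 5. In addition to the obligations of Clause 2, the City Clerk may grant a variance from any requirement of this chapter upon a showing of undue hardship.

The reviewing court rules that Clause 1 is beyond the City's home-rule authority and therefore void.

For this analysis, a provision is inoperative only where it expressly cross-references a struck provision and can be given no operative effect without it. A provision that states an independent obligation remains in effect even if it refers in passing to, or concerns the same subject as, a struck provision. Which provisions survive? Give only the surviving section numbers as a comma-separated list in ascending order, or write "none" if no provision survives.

4

Clause 1 is struck. Clause 3 does nothing except set the indexation of the permit fee by reference to Clause 1; with Clause 1 gone it has no independent effect and is inoperative. Clause 4 declares Clause 1, Clause 2, and Clause 5 mutually dependent; since one of them has fallen, all of them are of no effect. That brings down Clause 2 and Clause 5 as well. The remainder continues in force under Clause 4. Only Clause 4 remains in effect.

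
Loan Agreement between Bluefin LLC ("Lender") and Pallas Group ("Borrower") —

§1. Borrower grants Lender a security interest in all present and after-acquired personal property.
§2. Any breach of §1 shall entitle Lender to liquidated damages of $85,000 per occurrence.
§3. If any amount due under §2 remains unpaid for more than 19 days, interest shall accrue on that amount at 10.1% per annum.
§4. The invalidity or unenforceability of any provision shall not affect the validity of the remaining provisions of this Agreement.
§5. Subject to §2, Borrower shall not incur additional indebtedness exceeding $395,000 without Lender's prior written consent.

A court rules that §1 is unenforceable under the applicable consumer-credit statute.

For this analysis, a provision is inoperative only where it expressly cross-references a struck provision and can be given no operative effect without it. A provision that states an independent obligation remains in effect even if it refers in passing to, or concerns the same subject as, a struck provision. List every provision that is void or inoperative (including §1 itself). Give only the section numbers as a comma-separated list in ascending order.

1, 2, 3

§1 is struck. §2 has no operative effect of its own apart from §1 and is therefore inoperative. The whole of §3 is the default interest on the liquidated-damages amount, defined by reference to §2, so §3 cannot stand once §2 is removed. Although §5 refers to §2, its operative terms do not depend on §2, so it remains in effect. Under the severability clause in §4, the remaining provisions continue in force. That leaves §4 and §5 in effect.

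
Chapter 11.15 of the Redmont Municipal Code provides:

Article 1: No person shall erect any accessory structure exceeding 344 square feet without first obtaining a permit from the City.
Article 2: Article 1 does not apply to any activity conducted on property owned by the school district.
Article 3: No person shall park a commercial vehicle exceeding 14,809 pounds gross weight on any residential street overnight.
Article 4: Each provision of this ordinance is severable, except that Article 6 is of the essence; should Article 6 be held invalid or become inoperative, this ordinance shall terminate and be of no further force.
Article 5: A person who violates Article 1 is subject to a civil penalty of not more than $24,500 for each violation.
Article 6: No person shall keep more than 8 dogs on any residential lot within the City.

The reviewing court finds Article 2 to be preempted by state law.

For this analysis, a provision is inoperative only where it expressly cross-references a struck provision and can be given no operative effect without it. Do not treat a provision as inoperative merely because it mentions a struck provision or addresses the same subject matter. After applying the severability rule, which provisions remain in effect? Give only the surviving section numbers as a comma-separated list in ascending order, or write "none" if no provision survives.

Article 2 is struck. No other provision's operative terms depend on Article 2. Article 4 makes Article 6 an essential term, but Article 6 is unaffected, so the severability proviso in Article 4 preserves the remaining provisions. Article 1, Article 3, Article 4, Article 5, and Article 6 remain in effect.

1, 3, 4, 5, 6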